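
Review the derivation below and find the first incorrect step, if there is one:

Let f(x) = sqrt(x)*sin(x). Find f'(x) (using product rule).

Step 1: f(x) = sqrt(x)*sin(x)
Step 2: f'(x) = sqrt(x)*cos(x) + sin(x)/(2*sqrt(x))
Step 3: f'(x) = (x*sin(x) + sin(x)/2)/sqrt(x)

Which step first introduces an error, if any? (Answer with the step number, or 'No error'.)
Step 3

Step 3 is incorrect due to a wrong trig function.
The step shows: (x*sin(x) + sin(x)/2)/sqrt(x)
The correct value should be: (x*cos(x) + sin(x)/2)/sqrt(x)

Explanation: cos(x) was incorrectly written as sin(x): the term (x*cos(x) + sin(x)/2)/sqrt(x) was incorrectly written as (x*sin(x) + sin(x)/2)/sqrt(x)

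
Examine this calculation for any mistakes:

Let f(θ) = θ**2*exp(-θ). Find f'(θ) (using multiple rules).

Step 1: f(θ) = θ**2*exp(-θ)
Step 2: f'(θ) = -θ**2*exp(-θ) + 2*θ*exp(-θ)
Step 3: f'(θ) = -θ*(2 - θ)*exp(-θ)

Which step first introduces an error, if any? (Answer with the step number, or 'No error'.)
Step 3

Step 3 is incorrect due to a sign flip.
The step shows: -θ*(2 - θ)*exp(-θ)
The correct value should be: θ*(2 - θ)*exp(-θ)

Explanation: The sign of the whole expression was flipped: the term θ*(2 - θ)*exp(-θ) was incorrectly written as -θ*(2 - θ)*exp(-θ)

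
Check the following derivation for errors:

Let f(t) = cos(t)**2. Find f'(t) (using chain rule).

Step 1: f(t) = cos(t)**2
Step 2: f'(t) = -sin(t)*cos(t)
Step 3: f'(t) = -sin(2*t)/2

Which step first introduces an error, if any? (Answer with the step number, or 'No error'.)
Step 2

Step 2 is incorrect due to a wrong coefficient.
The step shows: -sin(t)*cos(t)
The correct value should be: -2*sin(t)*cos(t)

Explanation: The coefficient -2 was incorrectly written as -1: the term -2*sin(t)*cos(t) was incorrectly written as -sin(t)*cos(t)
The later steps are derived from this incorrect expression, so the error originates in Step 2.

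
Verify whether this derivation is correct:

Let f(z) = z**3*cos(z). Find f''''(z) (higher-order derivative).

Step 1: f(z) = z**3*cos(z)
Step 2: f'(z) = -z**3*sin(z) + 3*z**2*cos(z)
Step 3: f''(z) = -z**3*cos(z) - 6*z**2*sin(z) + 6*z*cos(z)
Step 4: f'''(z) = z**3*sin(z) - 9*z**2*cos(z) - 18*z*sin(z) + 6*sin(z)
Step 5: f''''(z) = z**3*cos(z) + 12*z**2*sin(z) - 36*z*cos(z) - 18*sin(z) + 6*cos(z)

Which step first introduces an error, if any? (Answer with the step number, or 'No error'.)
Step 4

Step 4 is incorrect due to a wrong trig function.
The step shows: z**3*sin(z) - 9*z**2*cos(z) - 18*z*sin(z) + 6*sin(z)
The correct value should be: z**3*sin(z) - 9*z**2*cos(z) - 18*z*sin(z) + 6*cos(z)

Explanation: cos(z) was incorrectly written as sin(z): the term 6*cos(z) was incorrectly written as 6*sin(z)
The later steps are derived from this incorrect expression, so the error originates in Step 4.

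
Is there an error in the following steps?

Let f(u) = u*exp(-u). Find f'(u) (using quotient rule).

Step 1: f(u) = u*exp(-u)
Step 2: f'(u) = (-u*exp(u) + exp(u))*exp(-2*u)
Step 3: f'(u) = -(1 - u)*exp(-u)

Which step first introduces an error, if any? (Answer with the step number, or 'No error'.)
Step 3

Step 3 is incorrect due to a sign flip.
The step shows: -(1 - u)*exp(-u)
The correct value should be: (1 - u)*exp(-u)

Explanation: The sign of the whole expression was flipped: the term (1 - u)*exp(-u) was incorrectly written as -(1 - u)*exp(-u)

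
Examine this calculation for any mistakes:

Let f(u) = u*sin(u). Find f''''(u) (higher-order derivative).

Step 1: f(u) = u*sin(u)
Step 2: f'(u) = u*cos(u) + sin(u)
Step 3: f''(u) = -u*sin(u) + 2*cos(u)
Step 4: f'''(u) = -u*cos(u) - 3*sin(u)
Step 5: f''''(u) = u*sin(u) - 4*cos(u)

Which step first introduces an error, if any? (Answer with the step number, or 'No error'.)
No error

All steps in this derivation are correct.
The final answer f''''(u) = u*sin(u) - 4*cos(u) is valid.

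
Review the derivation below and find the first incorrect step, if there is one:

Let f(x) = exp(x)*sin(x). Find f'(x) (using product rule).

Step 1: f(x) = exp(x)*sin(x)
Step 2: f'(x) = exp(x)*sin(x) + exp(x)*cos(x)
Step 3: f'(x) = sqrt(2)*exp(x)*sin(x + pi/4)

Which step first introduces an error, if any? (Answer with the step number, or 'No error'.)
No error

All steps in this derivation are correct.
The final answer f'(x) = sqrt(2)*exp(x)*sin(x + pi/4) is valid.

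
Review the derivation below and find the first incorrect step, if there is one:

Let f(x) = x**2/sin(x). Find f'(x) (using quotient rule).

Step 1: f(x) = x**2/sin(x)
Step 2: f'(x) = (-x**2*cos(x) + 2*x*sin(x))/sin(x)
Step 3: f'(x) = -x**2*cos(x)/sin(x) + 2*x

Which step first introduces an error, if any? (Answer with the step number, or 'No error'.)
Step 2

Step 2 is incorrect due to a wrong exponent.
The step shows: (-x**2*cos(x) + 2*x*sin(x))/sin(x)
The correct value should be: (-x**2*cos(x) + 2*x*sin(x))/sin(x)**2

Explanation: The exponent -2 on sin(x) was incorrectly written as -1: the term (-x**2*cos(x) + 2*x*sin(x))/sin(x)**2 was incorrectly written as (-x**2*cos(x) + 2*x*sin(x))/sin(x)
The later steps are derived from this incorrect expression, so the error originates in Step 2.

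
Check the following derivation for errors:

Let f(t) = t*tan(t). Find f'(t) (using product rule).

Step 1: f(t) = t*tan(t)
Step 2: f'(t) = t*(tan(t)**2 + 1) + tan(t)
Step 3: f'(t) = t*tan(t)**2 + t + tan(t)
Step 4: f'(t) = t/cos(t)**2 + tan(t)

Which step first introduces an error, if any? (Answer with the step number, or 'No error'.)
No error

All steps in this derivation are correct.
The final answer f'(t) = t/cos(t)**2 + tan(t) is valid.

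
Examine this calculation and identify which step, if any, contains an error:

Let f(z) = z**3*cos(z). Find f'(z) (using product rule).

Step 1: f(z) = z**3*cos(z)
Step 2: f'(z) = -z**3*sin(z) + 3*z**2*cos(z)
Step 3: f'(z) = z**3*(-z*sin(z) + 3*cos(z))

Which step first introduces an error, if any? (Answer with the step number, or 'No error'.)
Step 3

Step 3 is incorrect due to a wrong exponent.
The step shows: z**3*(-z*sin(z) + 3*cos(z))
The correct value should be: z**2*(-z*sin(z) + 3*cos(z))

Explanation: The exponent 2 on z was incorrectly written as 3: the term z**2*(-z*sin(z) + 3*cos(z)) was incorrectly written as z**3*(-z*sin(z) + 3*cos(z))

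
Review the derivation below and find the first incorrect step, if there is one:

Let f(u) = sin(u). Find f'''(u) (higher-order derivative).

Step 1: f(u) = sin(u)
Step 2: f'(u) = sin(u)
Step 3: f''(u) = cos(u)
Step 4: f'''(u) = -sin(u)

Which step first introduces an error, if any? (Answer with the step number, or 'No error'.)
Step 2

Step 2 is incorrect due to a wrong trig function.
The step shows: sin(u)
The correct value should be: cos(u)

Explanation: cos(u) was incorrectly written as sin(u): the term cos(u) was incorrectly written as sin(u)
The later steps are derived from this incorrect expression, so the error originates in Step 2.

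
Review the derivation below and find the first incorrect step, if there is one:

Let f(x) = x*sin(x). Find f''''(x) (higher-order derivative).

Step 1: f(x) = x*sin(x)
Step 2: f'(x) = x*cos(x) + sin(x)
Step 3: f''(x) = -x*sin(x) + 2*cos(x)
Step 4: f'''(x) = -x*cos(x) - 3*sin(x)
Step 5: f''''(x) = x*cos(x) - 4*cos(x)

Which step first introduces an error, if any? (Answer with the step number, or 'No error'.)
Step 5

Step 5 is incorrect due to a wrong trig function.
The step shows: x*cos(x) - 4*cos(x)
The correct value should be: x*sin(x) - 4*cos(x)

Explanation: sin(x) was incorrectly written as cos(x): the term x*sin(x) was incorrectly written as x*cos(x)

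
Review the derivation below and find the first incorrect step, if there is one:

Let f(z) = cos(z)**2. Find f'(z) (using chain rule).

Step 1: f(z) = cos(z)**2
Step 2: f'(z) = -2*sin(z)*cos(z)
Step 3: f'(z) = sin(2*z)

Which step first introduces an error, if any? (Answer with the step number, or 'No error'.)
Step 3

Step 3 is incorrect due to a sign flip.
The step shows: sin(2*z)
The correct value should be: -sin(2*z)

Explanation: The sign of the whole expression was flipped: the term -sin(2*z) was incorrectly written as sin(2*z)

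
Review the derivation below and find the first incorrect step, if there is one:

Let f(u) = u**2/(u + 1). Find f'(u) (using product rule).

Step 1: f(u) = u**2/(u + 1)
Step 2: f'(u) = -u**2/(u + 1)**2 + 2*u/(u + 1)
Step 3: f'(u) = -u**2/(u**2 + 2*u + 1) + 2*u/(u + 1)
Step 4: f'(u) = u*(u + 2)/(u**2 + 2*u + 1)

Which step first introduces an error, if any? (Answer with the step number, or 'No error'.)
No error

All steps in this derivation are correct.
The final answer f'(u) = u*(u + 2)/(u**2 + 2*u + 1) is valid.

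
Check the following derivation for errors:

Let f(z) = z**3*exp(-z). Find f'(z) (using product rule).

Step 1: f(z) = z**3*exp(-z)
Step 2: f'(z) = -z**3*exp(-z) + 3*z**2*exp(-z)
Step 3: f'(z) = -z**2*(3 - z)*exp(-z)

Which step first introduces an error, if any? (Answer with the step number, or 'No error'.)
Step 3

Step 3 is incorrect due to a sign flip.
The step shows: -z**2*(3 - z)*exp(-z)
The correct value should be: z**2*(3 - z)*exp(-z)

Explanation: The sign of the whole expression was flipped: the term z**2*(3 - z)*exp(-z) was incorrectly written as -z**2*(3 - z)*exp(-z)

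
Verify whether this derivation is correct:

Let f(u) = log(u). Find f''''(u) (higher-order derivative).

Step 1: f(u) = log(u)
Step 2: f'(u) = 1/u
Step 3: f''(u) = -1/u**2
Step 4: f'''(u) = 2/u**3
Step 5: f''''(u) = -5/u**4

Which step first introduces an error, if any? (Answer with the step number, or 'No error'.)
Step 5

Step 5 is incorrect due to a wrong coefficient.
The step shows: -5/u**4
The correct value should be: -6/u**4

Explanation: The coefficient -6 was incorrectly written as -5: the term -6/u**4 was incorrectly written as -5/u**4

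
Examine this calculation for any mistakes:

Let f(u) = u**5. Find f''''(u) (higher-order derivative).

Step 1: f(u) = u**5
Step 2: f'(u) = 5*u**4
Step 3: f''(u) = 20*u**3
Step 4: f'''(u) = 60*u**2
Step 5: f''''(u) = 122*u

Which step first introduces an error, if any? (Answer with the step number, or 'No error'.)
Step 5

Step 5 is incorrect due to a wrong coefficient.
The step shows: 122*u
The correct value should be: 120*u

Explanation: The coefficient 120 was incorrectly written as 122: the term 120*u was incorrectly written as 122*u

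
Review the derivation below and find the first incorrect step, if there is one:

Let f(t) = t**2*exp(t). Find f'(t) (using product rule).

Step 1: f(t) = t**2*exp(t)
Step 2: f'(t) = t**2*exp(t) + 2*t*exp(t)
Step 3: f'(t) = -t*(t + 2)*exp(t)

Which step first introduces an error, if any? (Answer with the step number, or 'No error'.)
Step 3

Step 3 is incorrect due to a sign flip.
The step shows: -t*(t + 2)*exp(t)
The correct value should be: t*(t + 2)*exp(t)

Explanation: The sign of the whole expression was flipped: the term t*(t + 2)*exp(t) was incorrectly written as -t*(t + 2)*exp(t)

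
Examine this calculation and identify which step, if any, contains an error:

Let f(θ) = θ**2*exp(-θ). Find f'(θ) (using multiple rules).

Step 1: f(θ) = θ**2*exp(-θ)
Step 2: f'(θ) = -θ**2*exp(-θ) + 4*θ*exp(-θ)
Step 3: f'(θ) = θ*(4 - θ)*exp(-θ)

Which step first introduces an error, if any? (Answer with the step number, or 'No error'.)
Step 2

Step 2 is incorrect due to a wrong coefficient.
The step shows: -θ**2*exp(-θ) + 4*θ*exp(-θ)
The correct value should be: -θ**2*exp(-θ) + 2*θ*exp(-θ)

Explanation: The coefficient 2 was incorrectly written as 4: the term 2*θ*exp(-θ) was incorrectly written as 4*θ*exp(-θ)
The later steps are derived from this incorrect expression, so the error originates in Step 2.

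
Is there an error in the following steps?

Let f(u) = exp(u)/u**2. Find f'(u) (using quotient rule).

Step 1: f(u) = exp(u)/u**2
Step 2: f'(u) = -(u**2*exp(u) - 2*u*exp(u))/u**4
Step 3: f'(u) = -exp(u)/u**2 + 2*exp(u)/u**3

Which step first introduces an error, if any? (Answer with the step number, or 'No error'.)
Step 2

Step 2 is incorrect due to a sign flip.
The step shows: -(u**2*exp(u) - 2*u*exp(u))/u**4
The correct value should be: (u**2*exp(u) - 2*u*exp(u))/u**4

Explanation: The sign of the whole expression was flipped: the term (u**2*exp(u) - 2*u*exp(u))/u**4 was incorrectly written as -(u**2*exp(u) - 2*u*exp(u))/u**4
The later steps are derived from this incorrect expression, so the error originates in Step 2.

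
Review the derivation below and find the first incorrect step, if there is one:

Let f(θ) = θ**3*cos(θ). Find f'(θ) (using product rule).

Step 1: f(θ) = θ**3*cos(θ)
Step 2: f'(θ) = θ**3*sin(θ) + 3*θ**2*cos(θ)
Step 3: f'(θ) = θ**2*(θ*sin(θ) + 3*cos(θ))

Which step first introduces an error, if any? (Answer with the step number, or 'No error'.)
Step 2

Step 2 is incorrect due to a sign flip.
The step shows: θ**3*sin(θ) + 3*θ**2*cos(θ)
The correct value should be: -θ**3*sin(θ) + 3*θ**2*cos(θ)

Explanation: The sign of one term was flipped: the term -θ**3*sin(θ) was incorrectly written as θ**3*sin(θ)
The later steps are derived from this incorrect expression, so the error originates in Step 2.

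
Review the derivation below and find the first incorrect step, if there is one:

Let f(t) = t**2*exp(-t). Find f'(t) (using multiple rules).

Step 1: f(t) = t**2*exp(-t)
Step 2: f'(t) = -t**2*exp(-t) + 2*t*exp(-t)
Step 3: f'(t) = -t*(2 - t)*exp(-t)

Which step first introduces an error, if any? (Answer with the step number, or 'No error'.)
Step 3

Step 3 is incorrect due to a sign flip.
The step shows: -t*(2 - t)*exp(-t)
The correct value should be: t*(2 - t)*exp(-t)

Explanation: The sign of the whole expression was flipped: the term t*(2 - t)*exp(-t) was incorrectly written as -t*(2 - t)*exp(-t)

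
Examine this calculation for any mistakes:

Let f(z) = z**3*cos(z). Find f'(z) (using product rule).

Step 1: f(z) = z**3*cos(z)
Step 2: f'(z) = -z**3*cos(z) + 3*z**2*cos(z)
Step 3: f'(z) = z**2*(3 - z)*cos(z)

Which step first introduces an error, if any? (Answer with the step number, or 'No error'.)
Step 2

Step 2 is incorrect due to a wrong trig function.
The step shows: -z**3*cos(z) + 3*z**2*cos(z)
The correct value should be: -z**3*sin(z) + 3*z**2*cos(z)

Explanation: sin(z) was incorrectly written as cos(z): the term -z**3*sin(z) was incorrectly written as -z**3*cos(z)
The later steps are derived from this incorrect expression, so the error originates in Step 2.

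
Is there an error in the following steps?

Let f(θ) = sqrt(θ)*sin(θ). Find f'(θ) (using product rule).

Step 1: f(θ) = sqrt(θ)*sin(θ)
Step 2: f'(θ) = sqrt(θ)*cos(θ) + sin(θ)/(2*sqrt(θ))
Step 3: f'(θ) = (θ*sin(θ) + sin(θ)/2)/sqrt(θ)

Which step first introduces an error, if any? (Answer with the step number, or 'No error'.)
Step 3

Step 3 is incorrect due to a wrong trig function.
The step shows: (θ*sin(θ) + sin(θ)/2)/sqrt(θ)
The correct value should be: (θ*cos(θ) + sin(θ)/2)/sqrt(θ)

Explanation: cos(θ) was incorrectly written as sin(θ): the term (θ*cos(θ) + sin(θ)/2)/sqrt(θ) was incorrectly written as (θ*sin(θ) + sin(θ)/2)/sqrt(θ)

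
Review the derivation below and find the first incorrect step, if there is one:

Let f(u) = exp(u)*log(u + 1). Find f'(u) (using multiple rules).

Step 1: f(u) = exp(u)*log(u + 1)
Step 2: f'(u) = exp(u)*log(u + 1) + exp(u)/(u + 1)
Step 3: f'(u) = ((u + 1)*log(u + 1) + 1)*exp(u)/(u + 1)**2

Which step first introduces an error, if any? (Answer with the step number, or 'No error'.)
Step 3

Step 3 is incorrect due to a wrong exponent.
The step shows: ((u + 1)*log(u + 1) + 1)*exp(u)/(u + 1)**2
The correct value should be: ((u + 1)*log(u + 1) + 1)*exp(u)/(u + 1)

Explanation: The exponent -1 on u + 1 was incorrectly written as -2: the term ((u + 1)*log(u + 1) + 1)*exp(u)/(u + 1) was incorrectly written as ((u + 1)*log(u + 1) + 1)*exp(u)/(u + 1)**2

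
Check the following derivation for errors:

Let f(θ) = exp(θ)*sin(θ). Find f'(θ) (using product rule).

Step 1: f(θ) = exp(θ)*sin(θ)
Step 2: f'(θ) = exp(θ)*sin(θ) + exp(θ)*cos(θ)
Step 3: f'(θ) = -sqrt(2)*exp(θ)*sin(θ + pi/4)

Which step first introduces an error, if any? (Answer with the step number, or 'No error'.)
Step 3

Step 3 is incorrect due to a sign flip.
The step shows: -sqrt(2)*exp(θ)*sin(θ + pi/4)
The correct value should be: sqrt(2)*exp(θ)*sin(θ + pi/4)

Explanation: The sign of the whole expression was flipped: the term sqrt(2)*exp(θ)*sin(θ + pi/4) was incorrectly written as -sqrt(2)*exp(θ)*sin(θ + pi/4)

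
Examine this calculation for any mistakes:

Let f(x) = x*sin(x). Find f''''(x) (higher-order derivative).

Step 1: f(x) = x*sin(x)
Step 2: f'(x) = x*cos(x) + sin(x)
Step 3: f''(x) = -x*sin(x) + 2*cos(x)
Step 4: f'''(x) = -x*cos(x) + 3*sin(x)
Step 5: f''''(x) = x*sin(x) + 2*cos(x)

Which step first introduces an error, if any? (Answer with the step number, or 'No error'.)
Step 4

Step 4 is incorrect due to a sign flip.
The step shows: -x*cos(x) + 3*sin(x)
The correct value should be: -x*cos(x) - 3*sin(x)

Explanation: The sign of one term was flipped: the term -3*sin(x) was incorrectly written as 3*sin(x)
The later steps are derived from this incorrect expression, so the error originates in Step 4.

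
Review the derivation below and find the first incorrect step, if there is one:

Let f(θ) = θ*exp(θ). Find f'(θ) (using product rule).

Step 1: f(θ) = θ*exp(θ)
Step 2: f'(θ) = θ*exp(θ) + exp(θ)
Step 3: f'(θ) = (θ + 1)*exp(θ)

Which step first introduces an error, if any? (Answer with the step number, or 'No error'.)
No error

All steps in this derivation are correct.
The final answer f'(θ) = (θ + 1)*exp(θ) is valid.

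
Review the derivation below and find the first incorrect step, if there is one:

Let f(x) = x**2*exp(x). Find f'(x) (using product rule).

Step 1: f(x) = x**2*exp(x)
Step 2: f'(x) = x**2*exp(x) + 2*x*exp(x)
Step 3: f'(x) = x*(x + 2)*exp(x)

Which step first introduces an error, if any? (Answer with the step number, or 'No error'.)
No error

All steps in this derivation are correct.
The final answer f'(x) = x*(x + 2)*exp(x) is valid.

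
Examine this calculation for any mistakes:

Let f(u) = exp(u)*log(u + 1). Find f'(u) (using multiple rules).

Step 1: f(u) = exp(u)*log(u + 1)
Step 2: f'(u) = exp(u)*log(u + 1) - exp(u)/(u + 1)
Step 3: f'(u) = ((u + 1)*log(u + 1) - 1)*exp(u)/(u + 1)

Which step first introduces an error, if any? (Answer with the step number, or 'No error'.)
Step 2

Step 2 is incorrect due to a sign flip.
The step shows: exp(u)*log(u + 1) - exp(u)/(u + 1)
The correct value should be: exp(u)*log(u + 1) + exp(u)/(u + 1)

Explanation: The sign of one term was flipped: the term exp(u)/(u + 1) was incorrectly written as -exp(u)/(u + 1)
The later steps are derived from this incorrect expression, so the error originates in Step 2.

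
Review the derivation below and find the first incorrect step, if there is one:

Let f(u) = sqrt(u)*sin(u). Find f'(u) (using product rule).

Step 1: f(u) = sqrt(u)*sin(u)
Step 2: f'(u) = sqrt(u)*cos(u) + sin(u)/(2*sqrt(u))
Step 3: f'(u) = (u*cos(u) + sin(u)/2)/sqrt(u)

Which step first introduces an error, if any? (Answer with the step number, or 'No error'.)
No error

All steps in this derivation are correct.
The final answer f'(u) = (u*cos(u) + sin(u)/2)/sqrt(u) is valid.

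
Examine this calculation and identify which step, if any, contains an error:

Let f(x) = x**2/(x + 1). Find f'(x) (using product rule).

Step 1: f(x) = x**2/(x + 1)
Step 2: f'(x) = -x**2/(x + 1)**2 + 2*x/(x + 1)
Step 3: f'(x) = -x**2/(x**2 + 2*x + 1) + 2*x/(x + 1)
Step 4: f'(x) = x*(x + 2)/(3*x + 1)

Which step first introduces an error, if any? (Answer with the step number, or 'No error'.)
Step 4

Step 4 is incorrect due to a wrong exponent.
The step shows: x*(x + 2)/(3*x + 1)
The correct value should be: x*(x + 2)/(x**2 + 2*x + 1)

Explanation: The exponent 2 on x was incorrectly written as 1: the term x*(x + 2)/(x**2 + 2*x + 1) was incorrectly written as x*(x + 2)/(3*x + 1)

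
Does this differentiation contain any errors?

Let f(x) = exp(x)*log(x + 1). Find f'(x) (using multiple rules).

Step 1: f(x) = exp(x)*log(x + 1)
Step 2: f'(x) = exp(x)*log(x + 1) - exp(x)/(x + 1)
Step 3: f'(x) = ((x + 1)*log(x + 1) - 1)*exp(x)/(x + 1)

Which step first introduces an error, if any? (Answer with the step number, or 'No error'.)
Step 2

Step 2 is incorrect due to a sign flip.
The step shows: exp(x)*log(x + 1) - exp(x)/(x + 1)
The correct value should be: exp(x)*log(x + 1) + exp(x)/(x + 1)

Explanation: The sign of one term was flipped: the term exp(x)/(x + 1) was incorrectly written as -exp(x)/(x + 1)
The later steps are derived from this incorrect expression, so the error originates in Step 2.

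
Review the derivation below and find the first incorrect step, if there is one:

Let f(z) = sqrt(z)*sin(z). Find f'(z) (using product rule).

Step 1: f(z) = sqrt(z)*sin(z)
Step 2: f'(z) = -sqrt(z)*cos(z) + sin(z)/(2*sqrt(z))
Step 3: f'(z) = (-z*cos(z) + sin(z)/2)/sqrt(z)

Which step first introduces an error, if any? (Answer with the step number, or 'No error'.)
Step 2

Step 2 is incorrect due to a sign flip.
The step shows: -sqrt(z)*cos(z) + sin(z)/(2*sqrt(z))
The correct value should be: sqrt(z)*cos(z) + sin(z)/(2*sqrt(z))

Explanation: The sign of one term was flipped: the term sqrt(z)*cos(z) was incorrectly written as -sqrt(z)*cos(z)
The later steps are derived from this incorrect expression, so the error originates in Step 2.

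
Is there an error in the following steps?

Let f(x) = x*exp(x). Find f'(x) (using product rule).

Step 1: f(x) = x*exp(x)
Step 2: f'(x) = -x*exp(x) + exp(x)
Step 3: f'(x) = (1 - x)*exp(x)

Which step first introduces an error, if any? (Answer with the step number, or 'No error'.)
Step 2

Step 2 is incorrect due to a sign flip.
The step shows: -x*exp(x) + exp(x)
The correct value should be: x*exp(x) + exp(x)

Explanation: The sign of one term was flipped: the term x*exp(x) was incorrectly written as -x*exp(x)
The later steps are derived from this incorrect expression, so the error originates in Step 2.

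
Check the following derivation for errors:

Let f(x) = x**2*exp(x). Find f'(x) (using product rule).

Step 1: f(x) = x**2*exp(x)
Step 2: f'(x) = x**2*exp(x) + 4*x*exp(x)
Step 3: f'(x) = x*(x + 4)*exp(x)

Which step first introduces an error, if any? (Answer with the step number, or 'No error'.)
Step 2

Step 2 is incorrect due to a wrong coefficient.
The step shows: x**2*exp(x) + 4*x*exp(x)
The correct value should be: x**2*exp(x) + 2*x*exp(x)

Explanation: The coefficient 2 was incorrectly written as 4: the term 2*x*exp(x) was incorrectly written as 4*x*exp(x)
The later steps are derived from this incorrect expression, so the error originates in Step 2.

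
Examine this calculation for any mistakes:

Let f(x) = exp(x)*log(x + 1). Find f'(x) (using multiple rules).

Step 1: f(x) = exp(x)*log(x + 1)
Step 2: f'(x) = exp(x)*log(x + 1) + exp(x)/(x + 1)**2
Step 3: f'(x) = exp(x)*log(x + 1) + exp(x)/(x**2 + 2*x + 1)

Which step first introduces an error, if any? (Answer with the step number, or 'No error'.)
Step 2

Step 2 is incorrect due to a wrong exponent.
The step shows: exp(x)*log(x + 1) + exp(x)/(x + 1)**2
The correct value should be: exp(x)*log(x + 1) + exp(x)/(x + 1)

Explanation: The exponent -1 on x + 1 was incorrectly written as -2: the term exp(x)/(x + 1) was incorrectly written as exp(x)/(x + 1)**2
The later steps are derived from this incorrect expression, so the error originates in Step 2.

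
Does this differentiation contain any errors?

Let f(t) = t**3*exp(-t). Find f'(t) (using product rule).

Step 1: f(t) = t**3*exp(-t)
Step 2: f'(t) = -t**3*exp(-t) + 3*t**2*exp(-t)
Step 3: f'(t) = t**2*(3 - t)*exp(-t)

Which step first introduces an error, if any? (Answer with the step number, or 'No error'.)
No error

All steps in this derivation are correct.
The final answer f'(t) = t**2*(3 - t)*exp(-t) is valid.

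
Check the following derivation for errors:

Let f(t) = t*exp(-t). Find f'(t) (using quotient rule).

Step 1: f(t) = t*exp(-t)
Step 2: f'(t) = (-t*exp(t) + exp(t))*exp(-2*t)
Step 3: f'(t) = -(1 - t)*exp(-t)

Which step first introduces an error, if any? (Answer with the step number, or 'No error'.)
Step 3

Step 3 is incorrect due to a sign flip.
The step shows: -(1 - t)*exp(-t)
The correct value should be: (1 - t)*exp(-t)

Explanation: The sign of the whole expression was flipped: the term (1 - t)*exp(-t) was incorrectly written as -(1 - t)*exp(-t)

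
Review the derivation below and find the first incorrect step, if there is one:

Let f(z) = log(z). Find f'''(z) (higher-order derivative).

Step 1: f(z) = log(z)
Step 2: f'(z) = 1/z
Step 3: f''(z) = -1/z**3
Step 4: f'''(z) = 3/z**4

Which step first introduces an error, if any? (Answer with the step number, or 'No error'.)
Step 3

Step 3 is incorrect due to a wrong exponent.
The step shows: -1/z**3
The correct value should be: -1/z**2

Explanation: The exponent -2 on z was incorrectly written as -3: the term -1/z**2 was incorrectly written as -1/z**3
The later steps are derived from this incorrect expression, so the error originates in Step 3.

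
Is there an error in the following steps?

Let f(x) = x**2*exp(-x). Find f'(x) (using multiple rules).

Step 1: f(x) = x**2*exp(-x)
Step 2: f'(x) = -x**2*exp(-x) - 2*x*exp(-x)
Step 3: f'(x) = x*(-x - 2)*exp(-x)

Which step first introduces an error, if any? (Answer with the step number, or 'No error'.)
Step 2

Step 2 is incorrect due to a sign flip.
The step shows: -x**2*exp(-x) - 2*x*exp(-x)
The correct value should be: -x**2*exp(-x) + 2*x*exp(-x)

Explanation: The sign of one term was flipped: the term 2*x*exp(-x) was incorrectly written as -2*x*exp(-x)
The later steps are derived from this incorrect expression, so the error originates in Step 2.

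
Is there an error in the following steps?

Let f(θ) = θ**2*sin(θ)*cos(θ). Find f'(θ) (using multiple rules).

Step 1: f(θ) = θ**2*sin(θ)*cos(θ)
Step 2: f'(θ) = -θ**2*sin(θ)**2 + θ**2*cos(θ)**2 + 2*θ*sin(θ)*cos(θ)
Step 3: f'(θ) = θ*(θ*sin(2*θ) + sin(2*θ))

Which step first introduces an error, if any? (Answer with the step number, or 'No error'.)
Step 3

Step 3 is incorrect due to a wrong trig function.
The step shows: θ*(θ*sin(2*θ) + sin(2*θ))
The correct value should be: θ*(θ*cos(2*θ) + sin(2*θ))

Explanation: cos(2*θ) was incorrectly written as sin(2*θ): the term θ*(θ*cos(2*θ) + sin(2*θ)) was incorrectly written as θ*(θ*sin(2*θ) + sin(2*θ))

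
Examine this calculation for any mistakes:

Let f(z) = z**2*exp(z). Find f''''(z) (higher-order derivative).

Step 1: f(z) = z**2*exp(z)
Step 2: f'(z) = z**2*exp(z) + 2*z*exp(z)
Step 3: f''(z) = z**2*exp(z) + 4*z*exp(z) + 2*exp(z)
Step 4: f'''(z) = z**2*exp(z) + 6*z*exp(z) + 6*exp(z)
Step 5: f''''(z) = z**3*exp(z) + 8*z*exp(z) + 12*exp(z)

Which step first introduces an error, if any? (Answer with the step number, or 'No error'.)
Step 5

Step 5 is incorrect due to a wrong exponent.
The step shows: z**3*exp(z) + 8*z*exp(z) + 12*exp(z)
The correct value should be: z**2*exp(z) + 8*z*exp(z) + 12*exp(z)

Explanation: The exponent 2 on z was incorrectly written as 3: the term z**2*exp(z) was incorrectly written as z**3*exp(z)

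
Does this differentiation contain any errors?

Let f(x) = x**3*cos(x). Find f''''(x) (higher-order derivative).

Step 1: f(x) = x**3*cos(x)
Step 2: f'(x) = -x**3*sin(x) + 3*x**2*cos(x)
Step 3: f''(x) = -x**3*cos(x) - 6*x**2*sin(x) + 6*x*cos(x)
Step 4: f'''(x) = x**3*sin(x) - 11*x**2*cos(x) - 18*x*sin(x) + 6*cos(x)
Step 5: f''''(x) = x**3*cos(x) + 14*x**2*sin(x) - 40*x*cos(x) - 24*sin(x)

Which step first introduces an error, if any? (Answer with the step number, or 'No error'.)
Step 4

Step 4 is incorrect due to a wrong coefficient.
The step shows: x**3*sin(x) - 11*x**2*cos(x) - 18*x*sin(x) + 6*cos(x)
The correct value should be: x**3*sin(x) - 9*x**2*cos(x) - 18*x*sin(x) + 6*cos(x)

Explanation: The coefficient -9 was incorrectly written as -11: the term -9*x**2*cos(x) was incorrectly written as -11*x**2*cos(x)
The later steps are derived from this incorrect expression, so the error originates in Step 4.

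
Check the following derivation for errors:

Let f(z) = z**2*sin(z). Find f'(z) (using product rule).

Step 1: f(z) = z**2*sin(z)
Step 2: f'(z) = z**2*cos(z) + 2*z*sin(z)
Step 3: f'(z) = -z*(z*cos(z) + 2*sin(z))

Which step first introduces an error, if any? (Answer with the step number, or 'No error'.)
Step 3

Step 3 is incorrect due to a sign flip.
The step shows: -z*(z*cos(z) + 2*sin(z))
The correct value should be: z*(z*cos(z) + 2*sin(z))

Explanation: The sign of the whole expression was flipped: the term z*(z*cos(z) + 2*sin(z)) was incorrectly written as -z*(z*cos(z) + 2*sin(z))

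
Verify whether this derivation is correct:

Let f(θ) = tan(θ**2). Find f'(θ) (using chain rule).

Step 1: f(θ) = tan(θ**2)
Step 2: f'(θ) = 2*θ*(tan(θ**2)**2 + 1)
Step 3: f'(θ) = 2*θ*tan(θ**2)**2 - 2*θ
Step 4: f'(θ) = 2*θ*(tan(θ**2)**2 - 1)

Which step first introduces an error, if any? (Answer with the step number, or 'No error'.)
Step 3

Step 3 is incorrect due to a sign flip.
The step shows: 2*θ*tan(θ**2)**2 - 2*θ
The correct value should be: 2*θ*tan(θ**2)**2 + 2*θ

Explanation: The sign of one term was flipped: the term 2*θ was incorrectly written as -2*θ
The later steps are derived from this incorrect expression, so the error originates in Step 3.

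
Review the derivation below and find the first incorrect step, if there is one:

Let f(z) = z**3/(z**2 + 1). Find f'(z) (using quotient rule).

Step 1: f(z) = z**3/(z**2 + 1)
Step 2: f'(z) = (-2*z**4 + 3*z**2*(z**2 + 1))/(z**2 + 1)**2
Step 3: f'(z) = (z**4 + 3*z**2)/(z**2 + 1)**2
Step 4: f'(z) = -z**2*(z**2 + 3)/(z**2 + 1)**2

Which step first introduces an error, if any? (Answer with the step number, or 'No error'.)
Step 4

Step 4 is incorrect due to a sign flip.
The step shows: -z**2*(z**2 + 3)/(z**2 + 1)**2
The correct value should be: z**2*(z**2 + 3)/(z**2 + 1)**2

Explanation: The sign of the whole expression was flipped: the term z**2*(z**2 + 3)/(z**2 + 1)**2 was incorrectly written as -z**2*(z**2 + 3)/(z**2 + 1)**2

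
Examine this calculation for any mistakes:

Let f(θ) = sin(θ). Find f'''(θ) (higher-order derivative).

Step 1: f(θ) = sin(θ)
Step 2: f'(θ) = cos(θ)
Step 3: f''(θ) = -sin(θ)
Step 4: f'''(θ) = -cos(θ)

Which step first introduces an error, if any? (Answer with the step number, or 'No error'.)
No error

All steps in this derivation are correct.
The final answer f'''(θ) = -cos(θ) is valid.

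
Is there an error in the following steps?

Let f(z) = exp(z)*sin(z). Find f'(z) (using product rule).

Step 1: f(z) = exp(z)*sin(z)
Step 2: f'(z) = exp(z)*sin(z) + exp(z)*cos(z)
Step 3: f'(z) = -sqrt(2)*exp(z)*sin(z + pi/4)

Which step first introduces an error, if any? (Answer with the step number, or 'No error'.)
Step 3

Step 3 is incorrect due to a sign flip.
The step shows: -sqrt(2)*exp(z)*sin(z + pi/4)
The correct value should be: sqrt(2)*exp(z)*sin(z + pi/4)

Explanation: The sign of the whole expression was flipped: the term sqrt(2)*exp(z)*sin(z + pi/4) was incorrectly written as -sqrt(2)*exp(z)*sin(z + pi/4)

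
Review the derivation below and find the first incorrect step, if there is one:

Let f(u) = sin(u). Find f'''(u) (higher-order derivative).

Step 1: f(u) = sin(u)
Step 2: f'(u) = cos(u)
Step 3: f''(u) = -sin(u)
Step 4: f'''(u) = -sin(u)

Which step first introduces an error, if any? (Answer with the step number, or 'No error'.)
Step 4

Step 4 is incorrect due to a wrong trig function.
The step shows: -sin(u)
The correct value should be: -cos(u)

Explanation: cos(u) was incorrectly written as sin(u): the term -cos(u) was incorrectly written as -sin(u)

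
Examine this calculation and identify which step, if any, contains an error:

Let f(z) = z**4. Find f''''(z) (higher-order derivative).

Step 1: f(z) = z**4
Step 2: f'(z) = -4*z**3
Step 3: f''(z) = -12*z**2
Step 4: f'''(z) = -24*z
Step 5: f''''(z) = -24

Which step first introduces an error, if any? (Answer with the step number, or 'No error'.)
Step 2

Step 2 is incorrect due to a sign flip.
The step shows: -4*z**3
The correct value should be: 4*z**3

Explanation: The sign of the whole expression was flipped: the term 4*z**3 was incorrectly written as -4*z**3
The later steps are derived from this incorrect expression, so the error originates in Step 2.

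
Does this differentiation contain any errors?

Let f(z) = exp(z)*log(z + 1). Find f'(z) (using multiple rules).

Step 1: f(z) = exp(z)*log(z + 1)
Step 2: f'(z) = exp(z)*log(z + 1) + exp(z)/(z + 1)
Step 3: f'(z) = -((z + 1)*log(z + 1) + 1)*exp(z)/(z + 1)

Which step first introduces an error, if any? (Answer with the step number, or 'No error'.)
Step 3

Step 3 is incorrect due to a sign flip.
The step shows: -((z + 1)*log(z + 1) + 1)*exp(z)/(z + 1)
The correct value should be: ((z + 1)*log(z + 1) + 1)*exp(z)/(z + 1)

Explanation: The sign of the whole expression was flipped: the term ((z + 1)*log(z + 1) + 1)*exp(z)/(z + 1) was incorrectly written as -((z + 1)*log(z + 1) + 1)*exp(z)/(z + 1)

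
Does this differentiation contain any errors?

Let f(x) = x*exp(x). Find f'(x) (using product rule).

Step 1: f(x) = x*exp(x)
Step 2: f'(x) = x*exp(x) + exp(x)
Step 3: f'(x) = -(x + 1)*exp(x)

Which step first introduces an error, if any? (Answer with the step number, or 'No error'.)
Step 3

Step 3 is incorrect due to a sign flip.
The step shows: -(x + 1)*exp(x)
The correct value should be: (x + 1)*exp(x)

Explanation: The sign of the whole expression was flipped: the term (x + 1)*exp(x) was incorrectly written as -(x + 1)*exp(x)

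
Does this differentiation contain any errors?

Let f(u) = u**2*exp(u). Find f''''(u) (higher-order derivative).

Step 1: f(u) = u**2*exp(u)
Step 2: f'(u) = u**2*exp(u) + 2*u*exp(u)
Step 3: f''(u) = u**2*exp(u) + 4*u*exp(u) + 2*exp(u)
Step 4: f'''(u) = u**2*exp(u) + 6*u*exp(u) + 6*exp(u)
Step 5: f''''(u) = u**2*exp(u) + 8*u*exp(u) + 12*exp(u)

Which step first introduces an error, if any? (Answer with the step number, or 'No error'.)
No error

All steps in this derivation are correct.
The final answer f''''(u) = u**2*exp(u) + 8*u*exp(u) + 12*exp(u) is valid.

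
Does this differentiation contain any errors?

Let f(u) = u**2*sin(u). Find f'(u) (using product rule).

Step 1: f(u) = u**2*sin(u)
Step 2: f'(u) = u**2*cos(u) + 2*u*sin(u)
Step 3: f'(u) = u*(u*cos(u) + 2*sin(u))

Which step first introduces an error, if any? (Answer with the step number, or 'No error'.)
No error

All steps in this derivation are correct.
The final answer f'(u) = u*(u*cos(u) + 2*sin(u)) is valid.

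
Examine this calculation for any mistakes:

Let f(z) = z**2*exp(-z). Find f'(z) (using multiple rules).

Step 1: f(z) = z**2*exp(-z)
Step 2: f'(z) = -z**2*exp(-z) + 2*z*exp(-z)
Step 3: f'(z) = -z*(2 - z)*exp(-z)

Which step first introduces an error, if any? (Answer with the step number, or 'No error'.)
Step 3

Step 3 is incorrect due to a sign flip.
The step shows: -z*(2 - z)*exp(-z)
The correct value should be: z*(2 - z)*exp(-z)

Explanation: The sign of the whole expression was flipped: the term z*(2 - z)*exp(-z) was incorrectly written as -z*(2 - z)*exp(-z)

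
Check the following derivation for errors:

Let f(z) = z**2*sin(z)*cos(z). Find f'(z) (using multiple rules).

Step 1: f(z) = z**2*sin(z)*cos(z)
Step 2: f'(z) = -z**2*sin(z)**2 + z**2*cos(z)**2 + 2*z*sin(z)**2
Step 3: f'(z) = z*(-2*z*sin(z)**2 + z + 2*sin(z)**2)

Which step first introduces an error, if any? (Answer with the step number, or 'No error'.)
Step 2

Step 2 is incorrect due to a wrong trig function.
The step shows: -z**2*sin(z)**2 + z**2*cos(z)**2 + 2*z*sin(z)**2
The correct value should be: -z**2*sin(z)**2 + z**2*cos(z)**2 + 2*z*sin(z)*cos(z)

Explanation: cos(z) was incorrectly written as sin(z): the term 2*z*sin(z)*cos(z) was incorrectly written as 2*z*sin(z)**2
The later steps are derived from this incorrect expression, so the error originates in Step 2.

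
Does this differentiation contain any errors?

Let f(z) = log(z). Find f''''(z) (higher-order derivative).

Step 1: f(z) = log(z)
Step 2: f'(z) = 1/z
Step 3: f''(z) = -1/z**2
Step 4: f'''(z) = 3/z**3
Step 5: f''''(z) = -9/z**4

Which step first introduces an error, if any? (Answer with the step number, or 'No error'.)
Step 4

Step 4 is incorrect due to a wrong coefficient.
The step shows: 3/z**3
The correct value should be: 2/z**3

Explanation: The coefficient 2 was incorrectly written as 3: the term 2/z**3 was incorrectly written as 3/z**3
The later steps are derived from this incorrect expression, so the error originates in Step 4.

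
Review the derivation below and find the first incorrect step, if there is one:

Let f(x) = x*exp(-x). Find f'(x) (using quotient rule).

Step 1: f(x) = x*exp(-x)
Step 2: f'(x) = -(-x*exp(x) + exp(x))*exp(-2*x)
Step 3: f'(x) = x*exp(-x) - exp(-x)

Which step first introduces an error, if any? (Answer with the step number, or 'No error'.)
Step 2

Step 2 is incorrect due to a sign flip.
The step shows: -(-x*exp(x) + exp(x))*exp(-2*x)
The correct value should be: (-x*exp(x) + exp(x))*exp(-2*x)

Explanation: The sign of the whole expression was flipped: the term (-x*exp(x) + exp(x))*exp(-2*x) was incorrectly written as -(-x*exp(x) + exp(x))*exp(-2*x)
The later steps are derived from this incorrect expression, so the error originates in Step 2.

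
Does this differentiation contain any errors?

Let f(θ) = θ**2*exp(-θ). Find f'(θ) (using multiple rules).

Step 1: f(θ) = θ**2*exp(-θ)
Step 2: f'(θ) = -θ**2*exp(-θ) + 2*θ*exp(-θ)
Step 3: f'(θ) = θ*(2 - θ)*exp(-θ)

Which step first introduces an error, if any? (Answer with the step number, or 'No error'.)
No error

All steps in this derivation are correct.
The final answer f'(θ) = θ*(2 - θ)*exp(-θ) is valid.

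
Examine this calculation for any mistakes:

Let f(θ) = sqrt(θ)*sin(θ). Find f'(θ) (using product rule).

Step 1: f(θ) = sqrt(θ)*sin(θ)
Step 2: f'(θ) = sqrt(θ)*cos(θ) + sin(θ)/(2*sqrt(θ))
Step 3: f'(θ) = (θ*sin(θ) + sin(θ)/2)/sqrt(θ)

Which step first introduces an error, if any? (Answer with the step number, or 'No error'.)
Step 3

Step 3 is incorrect due to a wrong trig function.
The step shows: (θ*sin(θ) + sin(θ)/2)/sqrt(θ)
The correct value should be: (θ*cos(θ) + sin(θ)/2)/sqrt(θ)

Explanation: cos(θ) was incorrectly written as sin(θ): the term (θ*cos(θ) + sin(θ)/2)/sqrt(θ) was incorrectly written as (θ*sin(θ) + sin(θ)/2)/sqrt(θ)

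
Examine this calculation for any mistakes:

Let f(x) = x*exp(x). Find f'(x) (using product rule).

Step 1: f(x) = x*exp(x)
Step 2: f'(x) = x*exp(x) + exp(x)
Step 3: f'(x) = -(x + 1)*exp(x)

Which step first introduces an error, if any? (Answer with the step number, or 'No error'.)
Step 3

Step 3 is incorrect due to a sign flip.
The step shows: -(x + 1)*exp(x)
The correct value should be: (x + 1)*exp(x)

Explanation: The sign of the whole expression was flipped: the term (x + 1)*exp(x) was incorrectly written as -(x + 1)*exp(x)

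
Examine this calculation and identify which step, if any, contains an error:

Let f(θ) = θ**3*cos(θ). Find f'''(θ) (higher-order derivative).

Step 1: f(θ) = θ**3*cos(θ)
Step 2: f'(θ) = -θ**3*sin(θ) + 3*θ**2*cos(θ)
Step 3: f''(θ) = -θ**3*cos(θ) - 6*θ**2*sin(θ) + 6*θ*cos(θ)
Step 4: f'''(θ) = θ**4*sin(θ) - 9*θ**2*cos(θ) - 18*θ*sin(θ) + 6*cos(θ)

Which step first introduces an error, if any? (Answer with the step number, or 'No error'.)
Step 4

Step 4 is incorrect due to a wrong exponent.
The step shows: θ**4*sin(θ) - 9*θ**2*cos(θ) - 18*θ*sin(θ) + 6*cos(θ)
The correct value should be: θ**3*sin(θ) - 9*θ**2*cos(θ) - 18*θ*sin(θ) + 6*cos(θ)

Explanation: The exponent 3 on θ was incorrectly written as 4: the term θ**3*sin(θ) was incorrectly written as θ**4*sin(θ)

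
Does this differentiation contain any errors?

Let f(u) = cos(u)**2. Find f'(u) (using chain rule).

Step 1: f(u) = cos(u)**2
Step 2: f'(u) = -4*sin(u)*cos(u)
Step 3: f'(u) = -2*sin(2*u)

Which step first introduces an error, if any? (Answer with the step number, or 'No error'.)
Step 2

Step 2 is incorrect due to a wrong coefficient.
The step shows: -4*sin(u)*cos(u)
The correct value should be: -2*sin(u)*cos(u)

Explanation: The coefficient -2 was incorrectly written as -4: the term -2*sin(u)*cos(u) was incorrectly written as -4*sin(u)*cos(u)
The later steps are derived from this incorrect expression, so the error originates in Step 2.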